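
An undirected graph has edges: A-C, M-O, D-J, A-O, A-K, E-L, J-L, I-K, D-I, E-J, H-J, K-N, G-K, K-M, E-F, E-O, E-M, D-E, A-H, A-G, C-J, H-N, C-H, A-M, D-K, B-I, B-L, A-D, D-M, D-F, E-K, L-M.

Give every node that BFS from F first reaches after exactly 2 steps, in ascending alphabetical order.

Level 0: F
Level 1: D, E
Level 2: A, I, J, K, L, M, O
Level 3: B, C, G, H, N

A, I, J, K, L, M, O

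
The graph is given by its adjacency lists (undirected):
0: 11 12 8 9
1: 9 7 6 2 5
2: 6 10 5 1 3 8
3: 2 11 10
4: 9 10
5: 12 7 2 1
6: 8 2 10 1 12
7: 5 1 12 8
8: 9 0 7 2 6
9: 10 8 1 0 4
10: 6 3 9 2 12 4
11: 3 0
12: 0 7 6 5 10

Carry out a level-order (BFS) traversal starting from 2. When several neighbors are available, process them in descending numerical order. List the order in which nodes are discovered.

2, 10, 8, 6, 5, 3, 1, 12, 9, 4, 7, 0, 11

Visit 2; enqueue 10, 8, 6, 5, 3, 1 → queue [10, 8, 6, 5, 3, 1]
Visit 10; enqueue 12, 9, 4 → queue [8, 6, 5, 3, 1, 12, 9, 4]
Visit 8; enqueue 7, 0 → queue [6, 5, 3, 1, 12, 9, 4, 7, 0]
Visit 6 → queue [5, 3, 1, 12, 9, 4, 7, 0]
Visit 5 → queue [3, 1, 12, 9, 4, 7, 0]
Visit 3; enqueue 11 → queue [1, 12, 9, 4, 7, 0, 11]
Visit 1 → queue [12, 9, 4, 7, 0, 11]
Visit 12 → queue [9, 4, 7, 0, 11]
Visit 9 → queue [4, 7, 0, 11]
Visit 4 → queue [7, 0, 11]
Visit 7 → queue [0, 11]
Visit 0 → queue [11]
Visit 11 → queue []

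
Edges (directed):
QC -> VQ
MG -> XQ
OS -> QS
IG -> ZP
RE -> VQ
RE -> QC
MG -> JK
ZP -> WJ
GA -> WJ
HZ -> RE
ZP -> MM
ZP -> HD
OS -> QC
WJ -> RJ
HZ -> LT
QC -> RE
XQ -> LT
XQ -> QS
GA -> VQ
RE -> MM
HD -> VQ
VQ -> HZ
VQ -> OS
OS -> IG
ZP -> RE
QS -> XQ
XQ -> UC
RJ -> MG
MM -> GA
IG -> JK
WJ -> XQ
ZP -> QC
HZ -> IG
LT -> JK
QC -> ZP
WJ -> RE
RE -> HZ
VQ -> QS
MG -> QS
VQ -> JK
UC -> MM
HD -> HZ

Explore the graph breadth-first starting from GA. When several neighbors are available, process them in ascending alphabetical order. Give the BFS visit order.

GA, VQ, WJ, HZ, JK, OS, QS, RE, RJ, XQ, IG, LT, QC, MM, MG, UC, ZP, HD

Visit GA; enqueue VQ, WJ → queue [VQ, WJ]
Visit VQ; enqueue HZ, JK, OS, QS → queue [WJ, HZ, JK, OS, QS]
Visit WJ; enqueue RE, RJ, XQ → queue [HZ, JK, OS, QS, RE, RJ, XQ]
Visit HZ; enqueue IG, LT → queue [JK, OS, QS, RE, RJ, XQ, IG, LT]
Visit JK → queue [OS, QS, RE, RJ, XQ, IG, LT]
Visit OS; enqueue QC → queue [QS, RE, RJ, XQ, IG, LT, QC]
Visit QS → queue [RE, RJ, XQ, IG, LT, QC]
Visit RE; enqueue MM → queue [RJ, XQ, IG, LT, QC, MM]
Visit RJ; enqueue MG → queue [XQ, IG, LT, QC, MM, MG]
Visit XQ; enqueue UC → queue [IG, LT, QC, MM, MG, UC]
Visit IG; enqueue ZP → queue [LT, QC, MM, MG, UC, ZP]
Visit LT → queue [QC, MM, MG, UC, ZP]
Visit QC → queue [MM, MG, UC, ZP]
Visit MM → queue [MG, UC, ZP]
Visit MG → queue [UC, ZP]
Visit UC → queue [ZP]
Visit ZP; enqueue HD → queue [HD]
Visit HD → queue []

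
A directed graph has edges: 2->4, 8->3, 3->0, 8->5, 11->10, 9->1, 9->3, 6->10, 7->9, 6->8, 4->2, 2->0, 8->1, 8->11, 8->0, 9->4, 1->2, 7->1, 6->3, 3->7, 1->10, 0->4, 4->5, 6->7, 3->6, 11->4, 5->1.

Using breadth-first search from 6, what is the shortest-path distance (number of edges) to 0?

2

Level 0: 6
Level 1: 3, 7, 8, 10
Level 2: 0, 1, 5, 9, 11
Level 3: 2, 4
0 first appears at level 2.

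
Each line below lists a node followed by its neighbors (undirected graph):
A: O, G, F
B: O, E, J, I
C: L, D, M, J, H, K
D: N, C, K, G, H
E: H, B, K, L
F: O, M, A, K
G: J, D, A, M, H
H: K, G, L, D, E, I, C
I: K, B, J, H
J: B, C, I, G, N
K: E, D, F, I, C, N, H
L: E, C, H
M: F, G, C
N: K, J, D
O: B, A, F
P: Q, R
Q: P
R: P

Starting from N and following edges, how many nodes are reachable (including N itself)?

15

BFS from N visits: N, K, J, D, E, F, I, C, H, B, G, L, O, M, A
Reachable nodes: 15 of 18 total.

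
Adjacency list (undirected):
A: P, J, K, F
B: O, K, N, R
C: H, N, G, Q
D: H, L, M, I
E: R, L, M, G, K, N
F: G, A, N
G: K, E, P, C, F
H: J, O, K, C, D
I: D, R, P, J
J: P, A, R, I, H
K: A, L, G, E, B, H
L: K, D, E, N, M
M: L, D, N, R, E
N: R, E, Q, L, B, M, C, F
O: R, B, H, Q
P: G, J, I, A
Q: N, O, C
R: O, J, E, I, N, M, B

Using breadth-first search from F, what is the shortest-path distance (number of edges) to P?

Level 0: F
Level 1: A, G, N
Level 2: B, C, E, J, K, L, M, P, Q, R
Level 3: D, H, I, O
P first appears at level 2.

2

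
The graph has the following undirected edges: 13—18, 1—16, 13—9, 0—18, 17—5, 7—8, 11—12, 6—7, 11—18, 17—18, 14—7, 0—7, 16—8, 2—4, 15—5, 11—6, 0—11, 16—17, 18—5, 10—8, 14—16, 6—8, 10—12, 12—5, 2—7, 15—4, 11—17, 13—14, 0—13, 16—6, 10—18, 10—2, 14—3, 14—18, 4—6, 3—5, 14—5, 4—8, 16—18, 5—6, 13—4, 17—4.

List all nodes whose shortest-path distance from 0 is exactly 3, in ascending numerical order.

1, 3, 15

Level 0: 0
Level 1: 7, 11, 13, 18
Level 2: 2, 4, 5, 6, 8, 9, 10, 12, 14, 16, 17
Level 3: 1, 3, 15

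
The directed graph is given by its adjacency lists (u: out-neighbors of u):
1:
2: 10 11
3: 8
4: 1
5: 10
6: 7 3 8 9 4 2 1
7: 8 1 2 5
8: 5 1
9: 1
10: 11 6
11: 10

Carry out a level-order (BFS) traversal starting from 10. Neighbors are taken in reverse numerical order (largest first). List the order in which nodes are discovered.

Visit 10; enqueue 11, 6 → queue [11, 6]
Visit 11 → queue [6]
Visit 6; enqueue 9, 8, 7, 4, 3, 2, 1 → queue [9, 8, 7, 4, 3, 2, 1]
Visit 9 → queue [8, 7, 4, 3, 2, 1]
Visit 8; enqueue 5 → queue [7, 4, 3, 2, 1, 5]
Visit 7 → queue [4, 3, 2, 1, 5]
Visit 4 → queue [3, 2, 1, 5]
Visit 3 → queue [2, 1, 5]
Visit 2 → queue [1, 5]
Visit 1 → queue [5]
Visit 5 → queue []

10, 11, 6, 9, 8, 7, 4, 3, 2, 1, 5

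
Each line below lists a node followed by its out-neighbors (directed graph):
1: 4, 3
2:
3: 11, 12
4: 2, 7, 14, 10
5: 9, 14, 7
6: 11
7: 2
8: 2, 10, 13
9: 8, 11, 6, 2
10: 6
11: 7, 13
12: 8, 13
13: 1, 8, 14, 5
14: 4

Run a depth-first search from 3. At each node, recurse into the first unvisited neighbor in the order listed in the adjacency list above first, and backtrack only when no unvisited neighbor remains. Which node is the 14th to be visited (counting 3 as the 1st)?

Visit 3
3 → 11
11 → 7
7 → 2
11 → 13
13 → 1
1 → 4
4 → 14
4 → 10
10 → 6
13 → 8
13 → 5
5 → 9
3 → 12

Visit order: 3, 11, 7, 2, 13, 1, 4, 14, 10, 6, 8, 5, 9, 12

12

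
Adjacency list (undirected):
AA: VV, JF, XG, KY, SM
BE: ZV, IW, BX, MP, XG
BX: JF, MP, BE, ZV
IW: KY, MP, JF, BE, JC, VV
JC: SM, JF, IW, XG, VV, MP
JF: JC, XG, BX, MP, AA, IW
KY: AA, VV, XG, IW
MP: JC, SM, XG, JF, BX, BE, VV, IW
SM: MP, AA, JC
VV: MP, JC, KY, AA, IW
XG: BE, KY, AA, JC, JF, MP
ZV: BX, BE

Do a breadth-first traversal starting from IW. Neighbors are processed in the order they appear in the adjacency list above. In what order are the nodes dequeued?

IW, KY, MP, JF, BE, JC, VV, AA, XG, SM, BX, ZV

Visit IW; enqueue KY, MP, JF, BE, JC, VV → queue [KY, MP, JF, BE, JC, VV]
Visit KY; enqueue AA, XG → queue [MP, JF, BE, JC, VV, AA, XG]
Visit MP; enqueue SM, BX → queue [JF, BE, JC, VV, AA, XG, SM, BX]
Visit JF → queue [BE, JC, VV, AA, XG, SM, BX]
Visit BE; enqueue ZV → queue [JC, VV, AA, XG, SM, BX, ZV]
Visit JC → queue [VV, AA, XG, SM, BX, ZV]
Visit VV → queue [AA, XG, SM, BX, ZV]
Visit AA → queue [XG, SM, BX, ZV]
Visit XG → queue [SM, BX, ZV]
Visit SM → queue [BX, ZV]
Visit BX → queue [ZV]
Visit ZV → queue []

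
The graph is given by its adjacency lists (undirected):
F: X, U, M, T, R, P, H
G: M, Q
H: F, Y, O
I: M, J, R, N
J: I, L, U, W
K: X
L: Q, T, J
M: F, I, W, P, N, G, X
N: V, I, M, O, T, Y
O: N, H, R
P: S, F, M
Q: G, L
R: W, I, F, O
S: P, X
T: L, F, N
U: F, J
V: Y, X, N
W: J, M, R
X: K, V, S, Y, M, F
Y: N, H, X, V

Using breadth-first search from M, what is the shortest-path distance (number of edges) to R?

Level 0: M
Level 1: F, G, I, N, P, W, X
Level 2: H, J, K, O, Q, R, S, T, U, V, Y
Level 3: L
R first appears at level 2.

2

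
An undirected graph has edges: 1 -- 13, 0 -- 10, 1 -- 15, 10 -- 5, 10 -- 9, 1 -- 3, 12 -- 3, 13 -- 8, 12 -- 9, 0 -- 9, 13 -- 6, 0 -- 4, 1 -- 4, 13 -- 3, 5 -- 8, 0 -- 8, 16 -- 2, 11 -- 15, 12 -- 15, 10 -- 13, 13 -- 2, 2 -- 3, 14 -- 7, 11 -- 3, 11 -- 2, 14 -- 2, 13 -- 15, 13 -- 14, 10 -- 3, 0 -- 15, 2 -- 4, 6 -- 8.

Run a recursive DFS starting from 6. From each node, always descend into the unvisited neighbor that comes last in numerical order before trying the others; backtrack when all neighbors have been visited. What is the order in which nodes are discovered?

Visit 6
6 → 13
13 → 15
15 → 12
12 → 9
9 → 10
10 → 5
5 → 8
8 → 0
0 → 4
4 → 2
2 → 16
2 → 14
14 → 7
2 → 11
11 → 3
3 → 1

6 13 15 12 9 10 5 8 0 4 2 16 14 7 11 3 1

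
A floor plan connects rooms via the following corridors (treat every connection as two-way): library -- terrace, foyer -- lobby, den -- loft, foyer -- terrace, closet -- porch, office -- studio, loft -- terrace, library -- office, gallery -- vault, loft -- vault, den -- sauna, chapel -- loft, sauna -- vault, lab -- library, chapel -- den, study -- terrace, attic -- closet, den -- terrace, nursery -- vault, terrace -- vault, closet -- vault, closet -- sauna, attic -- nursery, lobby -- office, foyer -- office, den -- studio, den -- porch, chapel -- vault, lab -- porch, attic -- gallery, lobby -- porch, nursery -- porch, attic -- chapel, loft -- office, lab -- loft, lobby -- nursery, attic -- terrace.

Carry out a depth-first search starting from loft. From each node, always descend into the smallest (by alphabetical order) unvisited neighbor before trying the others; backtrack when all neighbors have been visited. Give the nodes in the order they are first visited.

loft, chapel, attic, closet, porch, den, sauna, vault, gallery, nursery, lobby, foyer, office, library, lab, terrace, study, studio

Visit loft
loft → chapel
chapel → attic
attic → closet
closet → porch
porch → den
den → sauna
sauna → vault
vault → gallery
vault → nursery
nursery → lobby
lobby → foyer
foyer → office
office → library
library → lab
library → terrace
terrace → study
office → studio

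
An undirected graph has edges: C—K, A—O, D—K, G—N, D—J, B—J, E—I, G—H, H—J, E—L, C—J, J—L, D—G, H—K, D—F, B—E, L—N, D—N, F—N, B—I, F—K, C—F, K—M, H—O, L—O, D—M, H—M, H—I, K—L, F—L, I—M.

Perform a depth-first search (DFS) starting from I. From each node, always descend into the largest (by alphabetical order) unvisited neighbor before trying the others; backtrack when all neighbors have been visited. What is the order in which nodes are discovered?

I → M → K → L → O → H → J → D → N → G → F → C → B → E → A

Visit I
I → M
M → K
K → L
L → O
O → H
H → J
J → D
D → N
N → G
N → F
F → C
J → B
B → E
O → A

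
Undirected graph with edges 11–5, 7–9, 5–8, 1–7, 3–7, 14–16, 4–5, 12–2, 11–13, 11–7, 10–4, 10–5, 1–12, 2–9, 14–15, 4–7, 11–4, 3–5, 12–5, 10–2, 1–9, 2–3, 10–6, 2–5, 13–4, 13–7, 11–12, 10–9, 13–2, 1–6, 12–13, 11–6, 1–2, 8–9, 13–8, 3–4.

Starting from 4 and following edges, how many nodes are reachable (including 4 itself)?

13

BFS from 4 visits: 4, 13, 11, 10, 7, 5, 3, 12, 8, 2, 6, 9, 1
Reachable nodes: 13 of 16 total.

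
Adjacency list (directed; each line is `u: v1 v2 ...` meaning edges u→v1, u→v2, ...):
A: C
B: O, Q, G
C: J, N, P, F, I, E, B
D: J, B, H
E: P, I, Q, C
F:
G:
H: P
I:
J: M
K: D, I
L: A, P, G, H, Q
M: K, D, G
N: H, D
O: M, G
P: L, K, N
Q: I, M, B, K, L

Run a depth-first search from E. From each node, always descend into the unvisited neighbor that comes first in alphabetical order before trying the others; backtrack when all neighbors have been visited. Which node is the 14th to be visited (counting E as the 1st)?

Visit E
E → C
C → B
B → G
B → O
O → M
M → D
D → H
H → P
P → K
K → I
P → L
L → A
L → Q
P → N
D → J
C → F

Visit order: E, C, B, G, O, M, D, H, P, K, I, L, A, Q, N, J, F

Q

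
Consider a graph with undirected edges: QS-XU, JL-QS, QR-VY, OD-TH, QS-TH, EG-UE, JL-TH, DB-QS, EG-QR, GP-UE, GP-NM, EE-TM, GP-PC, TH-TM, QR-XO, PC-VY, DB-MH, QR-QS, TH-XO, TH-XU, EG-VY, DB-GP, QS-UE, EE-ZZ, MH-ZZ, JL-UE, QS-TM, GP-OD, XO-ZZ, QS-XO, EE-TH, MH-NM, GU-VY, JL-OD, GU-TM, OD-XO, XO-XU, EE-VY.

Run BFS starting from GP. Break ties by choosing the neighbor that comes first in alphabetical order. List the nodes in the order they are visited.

Visit GP; enqueue DB, NM, OD, PC, UE → queue [DB, NM, OD, PC, UE]
Visit DB; enqueue MH, QS → queue [NM, OD, PC, UE, MH, QS]
Visit NM → queue [OD, PC, UE, MH, QS]
Visit OD; enqueue JL, TH, XO → queue [PC, UE, MH, QS, JL, TH, XO]
Visit PC; enqueue VY → queue [UE, MH, QS, JL, TH, XO, VY]
Visit UE; enqueue EG → queue [MH, QS, JL, TH, XO, VY, EG]
Visit MH; enqueue ZZ → queue [QS, JL, TH, XO, VY, EG, ZZ]
Visit QS; enqueue QR, TM, XU → queue [JL, TH, XO, VY, EG, ZZ, QR, TM, XU]
Visit JL → queue [TH, XO, VY, EG, ZZ, QR, TM, XU]
Visit TH; enqueue EE → queue [XO, VY, EG, ZZ, QR, TM, XU, EE]
Visit XO → queue [VY, EG, ZZ, QR, TM, XU, EE]
Visit VY; enqueue GU → queue [EG, ZZ, QR, TM, XU, EE, GU]
Visit EG → queue [ZZ, QR, TM, XU, EE, GU]
Visit ZZ → queue [QR, TM, XU, EE, GU]
Visit QR → queue [TM, XU, EE, GU]
Visit TM → queue [XU, EE, GU]
Visit XU → queue [EE, GU]
Visit EE → queue [GU]
Visit GU → queue []

GP DB NM OD PC UE MH QS JL TH XO VY EG ZZ QR TM XU EE GU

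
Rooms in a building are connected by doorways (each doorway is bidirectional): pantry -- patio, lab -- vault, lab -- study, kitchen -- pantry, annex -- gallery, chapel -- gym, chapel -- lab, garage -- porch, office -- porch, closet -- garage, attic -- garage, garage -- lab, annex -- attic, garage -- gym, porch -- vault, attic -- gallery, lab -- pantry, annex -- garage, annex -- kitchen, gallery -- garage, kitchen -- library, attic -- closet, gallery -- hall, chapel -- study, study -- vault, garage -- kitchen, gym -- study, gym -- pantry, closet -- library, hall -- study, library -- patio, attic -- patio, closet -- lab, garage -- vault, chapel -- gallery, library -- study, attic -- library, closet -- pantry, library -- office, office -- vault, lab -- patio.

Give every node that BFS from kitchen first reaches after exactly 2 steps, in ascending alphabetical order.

attic, closet, gallery, gym, lab, office, patio, porch, study, vault

Level 0: kitchen
Level 1: annex, garage, library, pantry
Level 2: attic, closet, gallery, gym, lab, office, patio, porch, study, vault
Level 3: chapel, hall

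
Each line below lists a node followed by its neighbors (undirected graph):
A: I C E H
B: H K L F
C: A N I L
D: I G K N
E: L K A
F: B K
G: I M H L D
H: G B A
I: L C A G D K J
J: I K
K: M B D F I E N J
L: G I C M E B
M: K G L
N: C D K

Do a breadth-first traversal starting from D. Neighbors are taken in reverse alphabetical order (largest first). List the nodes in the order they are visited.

D, N, K, I, G, C, M, J, F, E, B, L, A, H

Visit D; enqueue N, K, I, G → queue [N, K, I, G]
Visit N; enqueue C → queue [K, I, G, C]
Visit K; enqueue M, J, F, E, B → queue [I, G, C, M, J, F, E, B]
Visit I; enqueue L, A → queue [G, C, M, J, F, E, B, L, A]
Visit G; enqueue H → queue [C, M, J, F, E, B, L, A, H]
Visit C → queue [M, J, F, E, B, L, A, H]
Visit M → queue [J, F, E, B, L, A, H]
Visit J → queue [F, E, B, L, A, H]
Visit F → queue [E, B, L, A, H]
Visit E → queue [B, L, A, H]
Visit B → queue [L, A, H]
Visit L → queue [A, H]
Visit A → queue [H]
Visit H → queue []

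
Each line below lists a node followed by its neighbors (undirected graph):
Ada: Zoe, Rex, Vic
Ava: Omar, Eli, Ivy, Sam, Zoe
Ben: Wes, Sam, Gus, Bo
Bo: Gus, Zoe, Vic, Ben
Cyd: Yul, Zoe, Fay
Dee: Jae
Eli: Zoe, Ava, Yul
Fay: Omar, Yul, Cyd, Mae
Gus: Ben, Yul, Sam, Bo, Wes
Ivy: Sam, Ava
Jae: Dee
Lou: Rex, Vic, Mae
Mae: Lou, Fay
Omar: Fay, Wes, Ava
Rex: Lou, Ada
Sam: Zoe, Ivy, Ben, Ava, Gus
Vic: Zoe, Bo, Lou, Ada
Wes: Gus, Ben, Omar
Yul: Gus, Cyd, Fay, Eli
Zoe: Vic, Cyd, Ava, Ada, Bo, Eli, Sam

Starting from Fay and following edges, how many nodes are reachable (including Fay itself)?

18

BFS from Fay visits: Fay, Cyd, Mae, Omar, Yul, Zoe, Lou, Ava, Wes, Eli, Gus, Ada, Bo, Sam, Vic, Rex, Ivy, Ben
Reachable nodes: 18 of 20 total.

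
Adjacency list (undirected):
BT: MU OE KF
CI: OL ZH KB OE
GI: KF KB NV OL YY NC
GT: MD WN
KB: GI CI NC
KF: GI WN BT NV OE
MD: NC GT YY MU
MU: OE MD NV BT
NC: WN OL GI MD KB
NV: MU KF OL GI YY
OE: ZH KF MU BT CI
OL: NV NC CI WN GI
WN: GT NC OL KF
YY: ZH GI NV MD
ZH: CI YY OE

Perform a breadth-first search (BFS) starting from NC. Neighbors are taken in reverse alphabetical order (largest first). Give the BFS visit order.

NC -> WN -> OL -> MD -> KB -> GI -> KF -> GT -> NV -> CI -> YY -> MU -> OE -> BT -> ZH

Visit NC; enqueue WN, OL, MD, KB, GI → queue [WN, OL, MD, KB, GI]
Visit WN; enqueue KF, GT → queue [OL, MD, KB, GI, KF, GT]
Visit OL; enqueue NV, CI → queue [MD, KB, GI, KF, GT, NV, CI]
Visit MD; enqueue YY, MU → queue [KB, GI, KF, GT, NV, CI, YY, MU]
Visit KB → queue [GI, KF, GT, NV, CI, YY, MU]
Visit GI → queue [KF, GT, NV, CI, YY, MU]
Visit KF; enqueue OE, BT → queue [GT, NV, CI, YY, MU, OE, BT]
Visit GT → queue [NV, CI, YY, MU, OE, BT]
Visit NV → queue [CI, YY, MU, OE, BT]
Visit CI; enqueue ZH → queue [YY, MU, OE, BT, ZH]
Visit YY → queue [MU, OE, BT, ZH]
Visit MU → queue [OE, BT, ZH]
Visit OE → queue [BT, ZH]
Visit BT → queue [ZH]
Visit ZH → queue []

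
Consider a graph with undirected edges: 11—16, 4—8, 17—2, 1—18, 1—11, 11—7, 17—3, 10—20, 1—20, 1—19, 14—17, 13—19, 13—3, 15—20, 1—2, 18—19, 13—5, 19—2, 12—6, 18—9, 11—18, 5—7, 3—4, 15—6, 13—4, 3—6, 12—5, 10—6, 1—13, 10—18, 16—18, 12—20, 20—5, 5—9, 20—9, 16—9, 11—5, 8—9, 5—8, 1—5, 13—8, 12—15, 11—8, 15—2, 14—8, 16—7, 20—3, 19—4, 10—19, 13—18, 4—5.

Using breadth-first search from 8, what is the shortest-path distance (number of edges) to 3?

2

Level 0: 8
Level 1: 4, 5, 9, 11, 13, 14
Level 2: 1, 3, 7, 12, 16, 17, 18, 19, 20
Level 3: 2, 6, 10, 15
3 first appears at level 2.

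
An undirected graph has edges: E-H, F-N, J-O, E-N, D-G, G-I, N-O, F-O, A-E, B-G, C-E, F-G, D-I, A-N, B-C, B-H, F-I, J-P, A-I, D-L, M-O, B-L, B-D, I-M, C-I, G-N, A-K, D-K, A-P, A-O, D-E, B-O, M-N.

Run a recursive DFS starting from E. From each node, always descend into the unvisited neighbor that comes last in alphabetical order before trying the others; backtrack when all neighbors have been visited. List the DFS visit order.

Visit E
E → N
N → O
O → M
M → I
I → G
G → F
G → D
D → L
L → B
B → H
B → C
D → K
K → A
A → P
P → J

E, N, O, M, I, G, F, D, L, B, H, C, K, A, P, J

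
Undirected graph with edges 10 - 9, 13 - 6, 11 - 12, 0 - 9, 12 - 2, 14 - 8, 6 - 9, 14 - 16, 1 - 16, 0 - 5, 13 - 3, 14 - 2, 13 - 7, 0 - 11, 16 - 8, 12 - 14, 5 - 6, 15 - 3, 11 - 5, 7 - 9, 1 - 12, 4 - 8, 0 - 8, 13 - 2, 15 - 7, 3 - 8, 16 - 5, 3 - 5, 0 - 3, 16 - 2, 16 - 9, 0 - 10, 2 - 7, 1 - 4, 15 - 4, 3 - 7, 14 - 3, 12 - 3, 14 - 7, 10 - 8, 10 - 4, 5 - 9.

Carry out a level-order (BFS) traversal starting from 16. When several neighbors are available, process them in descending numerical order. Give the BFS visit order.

Visit 16; enqueue 14, 9, 8, 5, 2, 1 → queue [14, 9, 8, 5, 2, 1]
Visit 14; enqueue 12, 7, 3 → queue [9, 8, 5, 2, 1, 12, 7, 3]
Visit 9; enqueue 10, 6, 0 → queue [8, 5, 2, 1, 12, 7, 3, 10, 6, 0]
Visit 8; enqueue 4 → queue [5, 2, 1, 12, 7, 3, 10, 6, 0, 4]
Visit 5; enqueue 11 → queue [2, 1, 12, 7, 3, 10, 6, 0, 4, 11]
Visit 2; enqueue 13 → queue [1, 12, 7, 3, 10, 6, 0, 4, 11, 13]
Visit 1 → queue [12, 7, 3, 10, 6, 0, 4, 11, 13]
Visit 12 → queue [7, 3, 10, 6, 0, 4, 11, 13]
Visit 7; enqueue 15 → queue [3, 10, 6, 0, 4, 11, 13, 15]
Visit 3 → queue [10, 6, 0, 4, 11, 13, 15]
Visit 10 → queue [6, 0, 4, 11, 13, 15]
Visit 6 → queue [0, 4, 11, 13, 15]
Visit 0 → queue [4, 11, 13, 15]
Visit 4 → queue [11, 13, 15]
Visit 11 → queue [13, 15]
Visit 13 → queue [15]
Visit 15 → queue []

16, 14, 9, 8, 5, 2, 1, 12, 7, 3, 10, 6, 0, 4, 11, 13, 15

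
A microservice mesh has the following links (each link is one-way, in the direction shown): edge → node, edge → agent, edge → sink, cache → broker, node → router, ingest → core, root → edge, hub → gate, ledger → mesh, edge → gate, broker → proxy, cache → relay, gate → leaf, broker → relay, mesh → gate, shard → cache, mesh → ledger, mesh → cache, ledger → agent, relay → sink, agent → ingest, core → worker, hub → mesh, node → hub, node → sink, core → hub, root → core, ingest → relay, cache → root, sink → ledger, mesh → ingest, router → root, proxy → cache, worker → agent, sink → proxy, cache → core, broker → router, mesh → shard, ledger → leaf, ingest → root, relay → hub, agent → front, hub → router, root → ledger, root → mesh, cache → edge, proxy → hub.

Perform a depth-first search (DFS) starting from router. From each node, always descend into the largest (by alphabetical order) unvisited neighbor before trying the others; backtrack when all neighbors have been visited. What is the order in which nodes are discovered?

router -> root -> mesh -> shard -> cache -> relay -> sink -> proxy -> hub -> gate -> leaf -> ledger -> agent -> ingest -> core -> worker -> front -> edge -> node -> broker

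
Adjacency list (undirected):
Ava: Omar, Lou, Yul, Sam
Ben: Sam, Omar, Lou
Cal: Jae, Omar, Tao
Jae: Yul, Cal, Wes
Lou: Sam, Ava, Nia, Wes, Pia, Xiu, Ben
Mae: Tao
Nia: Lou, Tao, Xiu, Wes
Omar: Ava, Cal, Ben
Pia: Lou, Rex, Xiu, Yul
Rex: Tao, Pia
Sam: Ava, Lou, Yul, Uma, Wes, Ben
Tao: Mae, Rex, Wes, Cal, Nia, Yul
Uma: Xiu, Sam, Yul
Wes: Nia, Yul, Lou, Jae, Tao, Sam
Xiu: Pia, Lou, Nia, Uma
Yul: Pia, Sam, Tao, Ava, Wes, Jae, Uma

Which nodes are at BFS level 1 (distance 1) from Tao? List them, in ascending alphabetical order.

Cal, Mae, Nia, Rex, Wes, Yul

Level 0: Tao
Level 1: Cal, Mae, Nia, Rex, Wes, Yul
Level 2: Ava, Jae, Lou, Omar, Pia, Sam, Uma, Xiu
Level 3: Ben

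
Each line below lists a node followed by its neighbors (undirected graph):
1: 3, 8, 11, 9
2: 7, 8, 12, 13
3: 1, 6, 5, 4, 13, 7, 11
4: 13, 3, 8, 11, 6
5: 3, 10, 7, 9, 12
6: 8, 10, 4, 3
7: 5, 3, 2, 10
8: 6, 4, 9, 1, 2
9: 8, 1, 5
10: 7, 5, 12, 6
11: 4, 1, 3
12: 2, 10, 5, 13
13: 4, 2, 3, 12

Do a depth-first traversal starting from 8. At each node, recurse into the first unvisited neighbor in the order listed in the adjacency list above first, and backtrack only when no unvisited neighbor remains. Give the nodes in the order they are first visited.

Visit 8
8 → 6
6 → 10
10 → 7
7 → 5
5 → 3
3 → 1
1 → 11
11 → 4
4 → 13
13 → 2
2 → 12
1 → 9

8, 6, 10, 7, 5, 3, 1, 11, 4, 13, 2, 12, 9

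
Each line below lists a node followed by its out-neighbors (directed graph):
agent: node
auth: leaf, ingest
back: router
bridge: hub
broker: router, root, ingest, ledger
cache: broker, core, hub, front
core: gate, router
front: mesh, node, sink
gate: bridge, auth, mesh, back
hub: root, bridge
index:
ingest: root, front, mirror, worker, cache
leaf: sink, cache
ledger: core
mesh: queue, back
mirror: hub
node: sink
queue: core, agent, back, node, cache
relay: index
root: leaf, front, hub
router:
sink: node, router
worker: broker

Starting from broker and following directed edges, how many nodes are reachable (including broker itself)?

21

BFS from broker visits: broker, router, root, ingest, ledger, leaf, front, hub, mirror, worker, cache, core, sink, mesh, node, bridge, gate, queue, back, auth, agent
Reachable nodes: 21 of 23 total.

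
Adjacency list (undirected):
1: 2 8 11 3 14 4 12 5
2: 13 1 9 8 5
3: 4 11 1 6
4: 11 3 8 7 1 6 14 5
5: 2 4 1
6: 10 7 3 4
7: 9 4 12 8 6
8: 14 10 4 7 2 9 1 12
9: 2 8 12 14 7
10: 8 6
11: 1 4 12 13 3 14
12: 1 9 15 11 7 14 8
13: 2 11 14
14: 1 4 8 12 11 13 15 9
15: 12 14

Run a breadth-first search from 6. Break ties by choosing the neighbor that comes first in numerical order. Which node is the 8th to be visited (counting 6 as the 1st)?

5

Visit 6; enqueue 3, 4, 7, 10 → queue [3, 4, 7, 10]
Visit 3; enqueue 1, 11 → queue [4, 7, 10, 1, 11]
Visit 4; enqueue 5, 8, 14 → queue [7, 10, 1, 11, 5, 8, 14]
Visit 7; enqueue 9, 12 → queue [10, 1, 11, 5, 8, 14, 9, 12]
Visit 10 → queue [1, 11, 5, 8, 14, 9, 12]
Visit 1; enqueue 2 → queue [11, 5, 8, 14, 9, 12, 2]
Visit 11; enqueue 13 → queue [5, 8, 14, 9, 12, 2, 13]
Visit 5 → queue [8, 14, 9, 12, 2, 13]
Visit 8 → queue [14, 9, 12, 2, 13]
Visit 14; enqueue 15 → queue [9, 12, 2, 13, 15]
Visit 9 → queue [12, 2, 13, 15]
Visit 12 → queue [2, 13, 15]
Visit 2 → queue [13, 15]
Visit 13 → queue [15]
Visit 15 → queue []

Visit order: 6, 3, 4, 7, 10, 1, 11, 5, 8, 14, 9, 12, 2, 13, 15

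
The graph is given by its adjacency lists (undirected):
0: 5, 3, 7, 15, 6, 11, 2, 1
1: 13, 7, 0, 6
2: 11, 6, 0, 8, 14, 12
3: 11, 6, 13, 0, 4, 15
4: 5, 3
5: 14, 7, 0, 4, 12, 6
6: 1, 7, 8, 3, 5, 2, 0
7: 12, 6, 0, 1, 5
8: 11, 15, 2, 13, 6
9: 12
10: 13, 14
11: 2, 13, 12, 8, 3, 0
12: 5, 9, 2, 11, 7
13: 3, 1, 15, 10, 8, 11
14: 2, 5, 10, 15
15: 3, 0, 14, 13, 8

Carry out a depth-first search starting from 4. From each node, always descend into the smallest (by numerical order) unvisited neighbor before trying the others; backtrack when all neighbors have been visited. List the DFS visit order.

4, 3, 0, 1, 6, 2, 8, 11, 12, 5, 7, 14, 10, 13, 15, 9

Visit 4
4 → 3
3 → 0
0 → 1
1 → 6
6 → 2
2 → 8
8 → 11
11 → 12
12 → 5
5 → 7
5 → 14
14 → 10
10 → 13
13 → 15
12 → 9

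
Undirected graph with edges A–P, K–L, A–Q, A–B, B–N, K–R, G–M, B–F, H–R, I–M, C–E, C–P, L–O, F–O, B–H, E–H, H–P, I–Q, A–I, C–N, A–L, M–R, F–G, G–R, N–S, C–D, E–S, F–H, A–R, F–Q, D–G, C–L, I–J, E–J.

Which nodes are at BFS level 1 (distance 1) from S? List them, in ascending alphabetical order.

Level 0: S
Level 1: E, N
Level 2: B, C, H, J
Level 3: A, D, F, I, L, P, R
Level 4: G, K, M, O, Q

E, N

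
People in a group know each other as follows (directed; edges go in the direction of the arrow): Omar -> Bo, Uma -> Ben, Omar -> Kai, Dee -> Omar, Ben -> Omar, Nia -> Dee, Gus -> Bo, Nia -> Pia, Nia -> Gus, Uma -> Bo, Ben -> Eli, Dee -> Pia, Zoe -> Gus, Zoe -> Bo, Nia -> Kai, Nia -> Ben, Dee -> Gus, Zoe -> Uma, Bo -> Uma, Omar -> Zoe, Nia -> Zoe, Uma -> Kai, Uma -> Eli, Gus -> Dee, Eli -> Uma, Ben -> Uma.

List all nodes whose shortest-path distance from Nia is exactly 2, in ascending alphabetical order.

Bo, Eli, Omar, Uma

Level 0: Nia
Level 1: Ben, Dee, Gus, Kai, Pia, Zoe
Level 2: Bo, Eli, Omar, Uma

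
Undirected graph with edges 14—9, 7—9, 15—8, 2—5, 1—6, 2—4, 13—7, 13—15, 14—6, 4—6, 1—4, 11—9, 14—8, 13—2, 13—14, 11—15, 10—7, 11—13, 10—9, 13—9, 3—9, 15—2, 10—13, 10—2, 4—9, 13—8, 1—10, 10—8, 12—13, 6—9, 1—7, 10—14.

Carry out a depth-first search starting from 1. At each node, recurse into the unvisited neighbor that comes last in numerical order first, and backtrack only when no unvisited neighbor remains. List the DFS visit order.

1 -> 10 -> 14 -> 13 -> 15 -> 11 -> 9 -> 7 -> 6 -> 4 -> 2 -> 5 -> 3 -> 8 -> 12

Visit 1
1 → 10
10 → 14
14 → 13
13 → 15
15 → 11
11 → 9
9 → 7
9 → 6
6 → 4
4 → 2
2 → 5
9 → 3
15 → 8
13 → 12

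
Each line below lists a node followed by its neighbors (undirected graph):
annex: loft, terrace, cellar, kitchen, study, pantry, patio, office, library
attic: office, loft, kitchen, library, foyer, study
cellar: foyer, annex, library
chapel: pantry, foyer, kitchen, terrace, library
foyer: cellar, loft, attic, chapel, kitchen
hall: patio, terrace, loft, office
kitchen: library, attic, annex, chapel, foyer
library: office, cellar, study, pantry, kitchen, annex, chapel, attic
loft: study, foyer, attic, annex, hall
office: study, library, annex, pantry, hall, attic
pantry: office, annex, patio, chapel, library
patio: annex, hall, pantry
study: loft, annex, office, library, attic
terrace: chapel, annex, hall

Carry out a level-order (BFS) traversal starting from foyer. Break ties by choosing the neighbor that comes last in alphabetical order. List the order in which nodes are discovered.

Visit foyer; enqueue loft, kitchen, chapel, cellar, attic → queue [loft, kitchen, chapel, cellar, attic]
Visit loft; enqueue study, hall, annex → queue [kitchen, chapel, cellar, attic, study, hall, annex]
Visit kitchen; enqueue library → queue [chapel, cellar, attic, study, hall, annex, library]
Visit chapel; enqueue terrace, pantry → queue [cellar, attic, study, hall, annex, library, terrace, pantry]
Visit cellar → queue [attic, study, hall, annex, library, terrace, pantry]
Visit attic; enqueue office → queue [study, hall, annex, library, terrace, pantry, office]
Visit study → queue [hall, annex, library, terrace, pantry, office]
Visit hall; enqueue patio → queue [annex, library, terrace, pantry, office, patio]
Visit annex → queue [library, terrace, pantry, office, patio]
Visit library → queue [terrace, pantry, office, patio]
Visit terrace → queue [pantry, office, patio]
Visit pantry → queue [office, patio]
Visit office → queue [patio]
Visit patio → queue []

foyer, loft, kitchen, chapel, cellar, attic, study, hall, annex, library, terrace, pantry, office, patio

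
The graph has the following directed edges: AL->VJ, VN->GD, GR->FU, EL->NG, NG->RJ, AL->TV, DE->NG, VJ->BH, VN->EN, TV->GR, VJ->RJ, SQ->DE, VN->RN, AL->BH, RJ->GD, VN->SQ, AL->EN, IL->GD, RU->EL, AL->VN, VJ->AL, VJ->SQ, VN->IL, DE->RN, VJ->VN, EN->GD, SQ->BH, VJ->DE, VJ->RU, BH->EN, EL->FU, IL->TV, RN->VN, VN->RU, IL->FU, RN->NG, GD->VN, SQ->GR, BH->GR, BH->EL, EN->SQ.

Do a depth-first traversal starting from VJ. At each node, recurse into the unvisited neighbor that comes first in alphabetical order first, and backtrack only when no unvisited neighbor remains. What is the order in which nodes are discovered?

VJ, AL, BH, EL, FU, NG, RJ, GD, VN, EN, SQ, DE, RN, GR, IL, TV, RU

Visit VJ
VJ → AL
AL → BH
BH → EL
EL → FU
EL → NG
NG → RJ
RJ → GD
GD → VN
VN → EN
EN → SQ
SQ → DE
DE → RN
SQ → GR
VN → IL
IL → TV
VN → RU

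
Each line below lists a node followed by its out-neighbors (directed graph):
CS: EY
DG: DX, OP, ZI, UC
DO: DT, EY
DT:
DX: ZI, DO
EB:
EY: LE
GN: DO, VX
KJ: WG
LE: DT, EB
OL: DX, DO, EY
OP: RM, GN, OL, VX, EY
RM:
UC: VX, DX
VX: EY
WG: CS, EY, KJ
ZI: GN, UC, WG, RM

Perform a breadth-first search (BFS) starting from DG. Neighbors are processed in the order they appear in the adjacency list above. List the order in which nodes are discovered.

Visit DG; enqueue DX, OP, ZI, UC → queue [DX, OP, ZI, UC]
Visit DX; enqueue DO → queue [OP, ZI, UC, DO]
Visit OP; enqueue RM, GN, OL, VX, EY → queue [ZI, UC, DO, RM, GN, OL, VX, EY]
Visit ZI; enqueue WG → queue [UC, DO, RM, GN, OL, VX, EY, WG]
Visit UC → queue [DO, RM, GN, OL, VX, EY, WG]
Visit DO; enqueue DT → queue [RM, GN, OL, VX, EY, WG, DT]
Visit RM → queue [GN, OL, VX, EY, WG, DT]
Visit GN → queue [OL, VX, EY, WG, DT]
Visit OL → queue [VX, EY, WG, DT]
Visit VX → queue [EY, WG, DT]
Visit EY; enqueue LE → queue [WG, DT, LE]
Visit WG; enqueue CS, KJ → queue [DT, LE, CS, KJ]
Visit DT → queue [LE, CS, KJ]
Visit LE; enqueue EB → queue [CS, KJ, EB]
Visit CS → queue [KJ, EB]
Visit KJ → queue [EB]
Visit EB → queue []

DG -> DX -> OP -> ZI -> UC -> DO -> RM -> GN -> OL -> VX -> EY -> WG -> DT -> LE -> CS -> KJ -> EB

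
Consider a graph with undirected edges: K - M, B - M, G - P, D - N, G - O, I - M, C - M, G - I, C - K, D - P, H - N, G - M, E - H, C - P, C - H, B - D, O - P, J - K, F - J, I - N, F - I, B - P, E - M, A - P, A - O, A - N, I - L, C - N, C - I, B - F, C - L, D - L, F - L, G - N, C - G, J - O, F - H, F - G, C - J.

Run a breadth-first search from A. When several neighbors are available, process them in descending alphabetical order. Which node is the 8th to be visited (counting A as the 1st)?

Visit A; enqueue P, O, N → queue [P, O, N]
Visit P; enqueue G, D, C, B → queue [O, N, G, D, C, B]
Visit O; enqueue J → queue [N, G, D, C, B, J]
Visit N; enqueue I, H → queue [G, D, C, B, J, I, H]
Visit G; enqueue M, F → queue [D, C, B, J, I, H, M, F]
Visit D; enqueue L → queue [C, B, J, I, H, M, F, L]
Visit C; enqueue K → queue [B, J, I, H, M, F, L, K]
Visit B → queue [J, I, H, M, F, L, K]
Visit J → queue [I, H, M, F, L, K]
Visit I → queue [H, M, F, L, K]
Visit H; enqueue E → queue [M, F, L, K, E]
Visit M → queue [F, L, K, E]
Visit F → queue [L, K, E]
Visit L → queue [K, E]
Visit K → queue [E]
Visit E → queue []

Visit order: A, P, O, N, G, D, C, B, J, I, H, M, F, L, K, E

B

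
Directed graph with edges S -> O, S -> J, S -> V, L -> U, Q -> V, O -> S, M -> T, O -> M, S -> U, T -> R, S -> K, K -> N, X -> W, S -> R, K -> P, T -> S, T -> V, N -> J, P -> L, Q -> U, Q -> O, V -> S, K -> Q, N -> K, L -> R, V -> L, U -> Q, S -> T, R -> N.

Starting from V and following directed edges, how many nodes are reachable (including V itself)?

13

BFS from V visits: V, L, S, R, U, J, K, O, T, N, Q, P, M
Reachable nodes: 13 of 15 total.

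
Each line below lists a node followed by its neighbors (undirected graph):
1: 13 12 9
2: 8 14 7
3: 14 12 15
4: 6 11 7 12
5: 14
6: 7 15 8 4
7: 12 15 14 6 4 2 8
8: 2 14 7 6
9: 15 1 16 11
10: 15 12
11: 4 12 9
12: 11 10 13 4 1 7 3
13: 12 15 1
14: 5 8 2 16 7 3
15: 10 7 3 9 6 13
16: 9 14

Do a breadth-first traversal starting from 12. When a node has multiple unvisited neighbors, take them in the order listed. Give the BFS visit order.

Visit 12; enqueue 11, 10, 13, 4, 1, 7, 3 → queue [11, 10, 13, 4, 1, 7, 3]
Visit 11; enqueue 9 → queue [10, 13, 4, 1, 7, 3, 9]
Visit 10; enqueue 15 → queue [13, 4, 1, 7, 3, 9, 15]
Visit 13 → queue [4, 1, 7, 3, 9, 15]
Visit 4; enqueue 6 → queue [1, 7, 3, 9, 15, 6]
Visit 1 → queue [7, 3, 9, 15, 6]
Visit 7; enqueue 14, 2, 8 → queue [3, 9, 15, 6, 14, 2, 8]
Visit 3 → queue [9, 15, 6, 14, 2, 8]
Visit 9; enqueue 16 → queue [15, 6, 14, 2, 8, 16]
Visit 15 → queue [6, 14, 2, 8, 16]
Visit 6 → queue [14, 2, 8, 16]
Visit 14; enqueue 5 → queue [2, 8, 16, 5]
Visit 2 → queue [8, 16, 5]
Visit 8 → queue [16, 5]
Visit 16 → queue [5]
Visit 5 → queue []

12 11 10 13 4 1 7 3 9 15 6 14 2 8 16 5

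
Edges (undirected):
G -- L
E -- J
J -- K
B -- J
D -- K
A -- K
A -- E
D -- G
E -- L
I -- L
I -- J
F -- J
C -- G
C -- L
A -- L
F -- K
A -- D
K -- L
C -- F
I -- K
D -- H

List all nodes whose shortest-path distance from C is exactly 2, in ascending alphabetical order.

A, D, E, I, J, K

Level 0: C
Level 1: F, G, L
Level 2: A, D, E, I, J, K
Level 3: B, H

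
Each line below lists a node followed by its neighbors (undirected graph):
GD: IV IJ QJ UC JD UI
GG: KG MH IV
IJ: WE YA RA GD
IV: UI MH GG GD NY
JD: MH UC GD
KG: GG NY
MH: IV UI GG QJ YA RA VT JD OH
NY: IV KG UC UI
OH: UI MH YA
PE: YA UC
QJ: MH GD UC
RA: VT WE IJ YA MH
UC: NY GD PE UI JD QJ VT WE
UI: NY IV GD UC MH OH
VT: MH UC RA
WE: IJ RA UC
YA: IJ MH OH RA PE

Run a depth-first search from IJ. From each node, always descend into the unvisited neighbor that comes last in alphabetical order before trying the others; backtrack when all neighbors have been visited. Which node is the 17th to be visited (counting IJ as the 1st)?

Visit IJ
IJ → YA
YA → RA
RA → WE
WE → UC
UC → VT
VT → MH
MH → UI
UI → OH
UI → NY
NY → KG
KG → GG
GG → IV
IV → GD
GD → QJ
GD → JD
UC → PE

Visit order: IJ, YA, RA, WE, UC, VT, MH, UI, OH, NY, KG, GG, IV, GD, QJ, JD, PE

PE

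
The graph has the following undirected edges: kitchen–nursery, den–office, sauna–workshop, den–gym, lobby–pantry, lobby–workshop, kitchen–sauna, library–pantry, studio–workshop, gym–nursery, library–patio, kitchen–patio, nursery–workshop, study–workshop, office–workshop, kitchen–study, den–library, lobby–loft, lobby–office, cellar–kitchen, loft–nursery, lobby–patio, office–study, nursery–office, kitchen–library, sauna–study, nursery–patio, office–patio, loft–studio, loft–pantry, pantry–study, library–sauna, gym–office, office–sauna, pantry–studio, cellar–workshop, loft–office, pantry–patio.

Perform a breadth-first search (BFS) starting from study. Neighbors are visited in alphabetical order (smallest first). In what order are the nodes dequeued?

Visit study; enqueue kitchen, office, pantry, sauna, workshop → queue [kitchen, office, pantry, sauna, workshop]
Visit kitchen; enqueue cellar, library, nursery, patio → queue [office, pantry, sauna, workshop, cellar, library, nursery, patio]
Visit office; enqueue den, gym, lobby, loft → queue [pantry, sauna, workshop, cellar, library, nursery, patio, den, gym, lobby, loft]
Visit pantry; enqueue studio → queue [sauna, workshop, cellar, library, nursery, patio, den, gym, lobby, loft, studio]
Visit sauna → queue [workshop, cellar, library, nursery, patio, den, gym, lobby, loft, studio]
Visit workshop → queue [cellar, library, nursery, patio, den, gym, lobby, loft, studio]
Visit cellar → queue [library, nursery, patio, den, gym, lobby, loft, studio]
Visit library → queue [nursery, patio, den, gym, lobby, loft, studio]
Visit nursery → queue [patio, den, gym, lobby, loft, studio]
Visit patio → queue [den, gym, lobby, loft, studio]
Visit den → queue [gym, lobby, loft, studio]
Visit gym → queue [lobby, loft, studio]
Visit lobby → queue [loft, studio]
Visit loft → queue [studio]
Visit studio → queue []

study, kitchen, office, pantry, sauna, workshop, cellar, library, nursery, patio, den, gym, lobby, loft, studio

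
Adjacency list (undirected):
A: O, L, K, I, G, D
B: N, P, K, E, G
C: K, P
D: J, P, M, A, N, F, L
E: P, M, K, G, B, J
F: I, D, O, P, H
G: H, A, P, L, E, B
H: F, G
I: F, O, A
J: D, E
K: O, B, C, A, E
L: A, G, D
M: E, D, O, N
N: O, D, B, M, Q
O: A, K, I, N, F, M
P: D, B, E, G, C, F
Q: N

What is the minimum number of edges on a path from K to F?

Level 0: K
Level 1: A, B, C, E, O
Level 2: D, F, G, I, J, L, M, N, P
Level 3: H, Q
F first appears at level 2.

2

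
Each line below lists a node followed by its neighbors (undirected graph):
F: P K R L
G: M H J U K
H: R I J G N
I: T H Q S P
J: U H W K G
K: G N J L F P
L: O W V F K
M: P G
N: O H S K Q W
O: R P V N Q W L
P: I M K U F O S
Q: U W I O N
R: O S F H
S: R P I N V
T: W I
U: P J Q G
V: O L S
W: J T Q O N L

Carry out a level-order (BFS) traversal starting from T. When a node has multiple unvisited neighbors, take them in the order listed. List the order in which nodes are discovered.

T → W → I → J → Q → O → N → L → H → S → P → U → K → G → R → V → F → M

Visit T; enqueue W, I → queue [W, I]
Visit W; enqueue J, Q, O, N, L → queue [I, J, Q, O, N, L]
Visit I; enqueue H, S, P → queue [J, Q, O, N, L, H, S, P]
Visit J; enqueue U, K, G → queue [Q, O, N, L, H, S, P, U, K, G]
Visit Q → queue [O, N, L, H, S, P, U, K, G]
Visit O; enqueue R, V → queue [N, L, H, S, P, U, K, G, R, V]
Visit N → queue [L, H, S, P, U, K, G, R, V]
Visit L; enqueue F → queue [H, S, P, U, K, G, R, V, F]
Visit H → queue [S, P, U, K, G, R, V, F]
Visit S → queue [P, U, K, G, R, V, F]
Visit P; enqueue M → queue [U, K, G, R, V, F, M]
Visit U → queue [K, G, R, V, F, M]
Visit K → queue [G, R, V, F, M]
Visit G → queue [R, V, F, M]
Visit R → queue [V, F, M]
Visit V → queue [F, M]
Visit F → queue [M]
Visit M → queue []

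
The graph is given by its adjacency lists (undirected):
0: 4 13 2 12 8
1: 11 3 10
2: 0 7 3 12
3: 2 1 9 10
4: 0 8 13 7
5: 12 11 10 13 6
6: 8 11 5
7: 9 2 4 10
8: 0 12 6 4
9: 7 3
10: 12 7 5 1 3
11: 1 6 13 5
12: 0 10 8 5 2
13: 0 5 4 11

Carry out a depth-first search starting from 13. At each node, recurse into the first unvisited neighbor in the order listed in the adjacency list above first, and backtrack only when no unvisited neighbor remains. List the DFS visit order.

13 -> 0 -> 4 -> 8 -> 12 -> 10 -> 7 -> 9 -> 3 -> 2 -> 1 -> 11 -> 6 -> 5

Visit 13
13 → 0
0 → 4
4 → 8
8 → 12
12 → 10
10 → 7
7 → 9
9 → 3
3 → 2
3 → 1
1 → 11
11 → 6
6 → 5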